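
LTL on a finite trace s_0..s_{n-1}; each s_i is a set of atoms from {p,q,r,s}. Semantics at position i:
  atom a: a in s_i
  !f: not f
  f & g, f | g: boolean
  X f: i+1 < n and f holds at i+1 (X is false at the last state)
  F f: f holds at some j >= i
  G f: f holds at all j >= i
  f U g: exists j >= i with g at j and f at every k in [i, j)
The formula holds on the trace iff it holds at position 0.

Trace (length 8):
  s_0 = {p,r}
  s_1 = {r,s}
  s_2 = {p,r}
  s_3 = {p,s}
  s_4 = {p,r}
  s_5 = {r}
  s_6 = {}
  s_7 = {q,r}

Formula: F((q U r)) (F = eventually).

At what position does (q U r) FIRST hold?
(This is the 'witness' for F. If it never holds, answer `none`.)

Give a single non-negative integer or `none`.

Answer: 0

Derivation:
s_0={p,r}: (q U r)=True q=False r=True
s_1={r,s}: (q U r)=True q=False r=True
s_2={p,r}: (q U r)=True q=False r=True
s_3={p,s}: (q U r)=False q=False r=False
s_4={p,r}: (q U r)=True q=False r=True
s_5={r}: (q U r)=True q=False r=True
s_6={}: (q U r)=False q=False r=False
s_7={q,r}: (q U r)=True q=True r=True
F((q U r)) holds; first witness at position 0.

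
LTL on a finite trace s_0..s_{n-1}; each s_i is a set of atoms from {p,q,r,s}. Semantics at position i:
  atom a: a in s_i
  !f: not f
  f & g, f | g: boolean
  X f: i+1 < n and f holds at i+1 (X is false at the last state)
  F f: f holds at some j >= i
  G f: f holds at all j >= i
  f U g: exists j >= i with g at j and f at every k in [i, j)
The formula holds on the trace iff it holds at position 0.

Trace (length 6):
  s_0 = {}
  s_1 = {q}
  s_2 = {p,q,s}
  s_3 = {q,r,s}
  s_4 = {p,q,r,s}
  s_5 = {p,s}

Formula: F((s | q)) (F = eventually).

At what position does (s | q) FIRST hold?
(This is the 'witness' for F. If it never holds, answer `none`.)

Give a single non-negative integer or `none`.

s_0={}: (s | q)=False s=False q=False
s_1={q}: (s | q)=True s=False q=True
s_2={p,q,s}: (s | q)=True s=True q=True
s_3={q,r,s}: (s | q)=True s=True q=True
s_4={p,q,r,s}: (s | q)=True s=True q=True
s_5={p,s}: (s | q)=True s=True q=False
F((s | q)) holds; first witness at position 1.

Answer: 1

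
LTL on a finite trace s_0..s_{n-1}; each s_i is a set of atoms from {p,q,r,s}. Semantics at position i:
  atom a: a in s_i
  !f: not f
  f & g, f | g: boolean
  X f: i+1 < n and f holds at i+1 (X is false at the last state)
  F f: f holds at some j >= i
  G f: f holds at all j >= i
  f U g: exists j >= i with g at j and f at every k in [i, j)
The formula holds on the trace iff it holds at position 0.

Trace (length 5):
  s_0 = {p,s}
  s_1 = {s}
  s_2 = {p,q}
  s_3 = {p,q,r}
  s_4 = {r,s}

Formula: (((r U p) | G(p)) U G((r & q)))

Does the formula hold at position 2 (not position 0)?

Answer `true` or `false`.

Answer: false

Derivation:
s_0={p,s}: (((r U p) | G(p)) U G((r & q)))=False ((r U p) | G(p))=True (r U p)=True r=False p=True G(p)=False G((r & q))=False (r & q)=False q=False
s_1={s}: (((r U p) | G(p)) U G((r & q)))=False ((r U p) | G(p))=False (r U p)=False r=False p=False G(p)=False G((r & q))=False (r & q)=False q=False
s_2={p,q}: (((r U p) | G(p)) U G((r & q)))=False ((r U p) | G(p))=True (r U p)=True r=False p=True G(p)=False G((r & q))=False (r & q)=False q=True
s_3={p,q,r}: (((r U p) | G(p)) U G((r & q)))=False ((r U p) | G(p))=True (r U p)=True r=True p=True G(p)=False G((r & q))=False (r & q)=True q=True
s_4={r,s}: (((r U p) | G(p)) U G((r & q)))=False ((r U p) | G(p))=False (r U p)=False r=True p=False G(p)=False G((r & q))=False (r & q)=False q=False
Evaluating at position 2: result = False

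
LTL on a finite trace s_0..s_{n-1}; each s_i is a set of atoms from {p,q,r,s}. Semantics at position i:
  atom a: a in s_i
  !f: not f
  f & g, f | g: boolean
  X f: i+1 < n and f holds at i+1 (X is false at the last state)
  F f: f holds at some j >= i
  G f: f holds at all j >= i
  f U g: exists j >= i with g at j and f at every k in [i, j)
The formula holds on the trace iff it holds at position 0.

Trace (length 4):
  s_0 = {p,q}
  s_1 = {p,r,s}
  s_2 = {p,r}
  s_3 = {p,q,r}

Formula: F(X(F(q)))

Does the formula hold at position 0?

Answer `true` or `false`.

Answer: true

Derivation:
s_0={p,q}: F(X(F(q)))=True X(F(q))=True F(q)=True q=True
s_1={p,r,s}: F(X(F(q)))=True X(F(q))=True F(q)=True q=False
s_2={p,r}: F(X(F(q)))=True X(F(q))=True F(q)=True q=False
s_3={p,q,r}: F(X(F(q)))=False X(F(q))=False F(q)=True q=True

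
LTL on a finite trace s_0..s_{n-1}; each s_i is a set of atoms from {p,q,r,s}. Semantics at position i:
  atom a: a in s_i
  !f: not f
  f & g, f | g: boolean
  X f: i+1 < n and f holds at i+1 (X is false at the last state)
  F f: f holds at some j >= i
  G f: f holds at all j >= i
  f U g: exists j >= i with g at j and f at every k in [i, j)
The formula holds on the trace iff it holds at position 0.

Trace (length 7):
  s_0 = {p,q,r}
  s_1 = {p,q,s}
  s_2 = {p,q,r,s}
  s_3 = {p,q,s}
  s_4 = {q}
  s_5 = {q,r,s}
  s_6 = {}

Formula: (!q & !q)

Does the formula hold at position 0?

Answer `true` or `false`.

s_0={p,q,r}: (!q & !q)=False !q=False q=True
s_1={p,q,s}: (!q & !q)=False !q=False q=True
s_2={p,q,r,s}: (!q & !q)=False !q=False q=True
s_3={p,q,s}: (!q & !q)=False !q=False q=True
s_4={q}: (!q & !q)=False !q=False q=True
s_5={q,r,s}: (!q & !q)=False !q=False q=True
s_6={}: (!q & !q)=True !q=True q=False

Answer: false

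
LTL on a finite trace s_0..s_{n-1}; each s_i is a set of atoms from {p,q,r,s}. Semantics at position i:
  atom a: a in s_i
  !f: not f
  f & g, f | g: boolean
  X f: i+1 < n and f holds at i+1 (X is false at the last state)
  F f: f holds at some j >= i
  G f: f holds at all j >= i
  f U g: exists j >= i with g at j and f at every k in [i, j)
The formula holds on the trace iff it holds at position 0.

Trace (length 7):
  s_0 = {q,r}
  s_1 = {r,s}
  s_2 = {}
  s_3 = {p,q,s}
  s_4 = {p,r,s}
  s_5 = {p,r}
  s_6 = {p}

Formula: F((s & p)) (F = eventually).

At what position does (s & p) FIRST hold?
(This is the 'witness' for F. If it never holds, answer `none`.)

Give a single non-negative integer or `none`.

Answer: 3

Derivation:
s_0={q,r}: (s & p)=False s=False p=False
s_1={r,s}: (s & p)=False s=True p=False
s_2={}: (s & p)=False s=False p=False
s_3={p,q,s}: (s & p)=True s=True p=True
s_4={p,r,s}: (s & p)=True s=True p=True
s_5={p,r}: (s & p)=False s=False p=True
s_6={p}: (s & p)=False s=False p=True
F((s & p)) holds; first witness at position 3.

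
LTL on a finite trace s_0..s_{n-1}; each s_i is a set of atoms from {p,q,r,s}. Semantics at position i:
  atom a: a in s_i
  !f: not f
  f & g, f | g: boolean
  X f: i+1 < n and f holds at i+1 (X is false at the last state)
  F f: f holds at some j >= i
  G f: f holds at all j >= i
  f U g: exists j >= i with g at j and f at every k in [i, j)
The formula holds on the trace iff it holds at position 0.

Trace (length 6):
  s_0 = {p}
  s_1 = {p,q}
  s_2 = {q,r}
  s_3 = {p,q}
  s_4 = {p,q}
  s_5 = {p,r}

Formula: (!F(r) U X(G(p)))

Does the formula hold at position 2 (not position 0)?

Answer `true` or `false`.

Answer: true

Derivation:
s_0={p}: (!F(r) U X(G(p)))=False !F(r)=False F(r)=True r=False X(G(p))=False G(p)=False p=True
s_1={p,q}: (!F(r) U X(G(p)))=False !F(r)=False F(r)=True r=False X(G(p))=False G(p)=False p=True
s_2={q,r}: (!F(r) U X(G(p)))=True !F(r)=False F(r)=True r=True X(G(p))=True G(p)=False p=False
s_3={p,q}: (!F(r) U X(G(p)))=True !F(r)=False F(r)=True r=False X(G(p))=True G(p)=True p=True
s_4={p,q}: (!F(r) U X(G(p)))=True !F(r)=False F(r)=True r=False X(G(p))=True G(p)=True p=True
s_5={p,r}: (!F(r) U X(G(p)))=False !F(r)=False F(r)=True r=True X(G(p))=False G(p)=True p=True
Evaluating at position 2: result = True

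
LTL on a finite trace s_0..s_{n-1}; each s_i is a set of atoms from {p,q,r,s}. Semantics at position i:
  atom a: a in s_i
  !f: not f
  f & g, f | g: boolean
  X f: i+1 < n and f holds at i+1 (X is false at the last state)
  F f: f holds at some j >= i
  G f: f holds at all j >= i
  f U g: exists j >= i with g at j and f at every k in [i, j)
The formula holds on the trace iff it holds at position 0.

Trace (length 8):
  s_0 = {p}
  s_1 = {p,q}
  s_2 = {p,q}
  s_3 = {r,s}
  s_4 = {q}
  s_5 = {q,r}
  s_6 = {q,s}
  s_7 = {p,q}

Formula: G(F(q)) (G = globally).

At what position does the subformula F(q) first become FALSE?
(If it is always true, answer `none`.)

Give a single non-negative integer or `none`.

Answer: none

Derivation:
s_0={p}: F(q)=True q=False
s_1={p,q}: F(q)=True q=True
s_2={p,q}: F(q)=True q=True
s_3={r,s}: F(q)=True q=False
s_4={q}: F(q)=True q=True
s_5={q,r}: F(q)=True q=True
s_6={q,s}: F(q)=True q=True
s_7={p,q}: F(q)=True q=True
G(F(q)) holds globally = True
No violation — formula holds at every position.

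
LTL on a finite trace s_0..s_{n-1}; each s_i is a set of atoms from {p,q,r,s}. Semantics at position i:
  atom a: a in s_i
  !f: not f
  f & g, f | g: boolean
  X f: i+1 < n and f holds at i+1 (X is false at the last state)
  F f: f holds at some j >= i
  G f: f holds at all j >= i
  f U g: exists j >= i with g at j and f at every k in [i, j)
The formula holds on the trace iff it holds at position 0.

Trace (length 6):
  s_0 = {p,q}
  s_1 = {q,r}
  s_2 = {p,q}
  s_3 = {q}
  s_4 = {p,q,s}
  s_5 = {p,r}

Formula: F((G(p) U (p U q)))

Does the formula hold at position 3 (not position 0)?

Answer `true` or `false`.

Answer: true

Derivation:
s_0={p,q}: F((G(p) U (p U q)))=True (G(p) U (p U q))=True G(p)=False p=True (p U q)=True q=True
s_1={q,r}: F((G(p) U (p U q)))=True (G(p) U (p U q))=True G(p)=False p=False (p U q)=True q=True
s_2={p,q}: F((G(p) U (p U q)))=True (G(p) U (p U q))=True G(p)=False p=True (p U q)=True q=True
s_3={q}: F((G(p) U (p U q)))=True (G(p) U (p U q))=True G(p)=False p=False (p U q)=True q=True
s_4={p,q,s}: F((G(p) U (p U q)))=True (G(p) U (p U q))=True G(p)=True p=True (p U q)=True q=True
s_5={p,r}: F((G(p) U (p U q)))=False (G(p) U (p U q))=False G(p)=True p=True (p U q)=False q=False
Evaluating at position 3: result = True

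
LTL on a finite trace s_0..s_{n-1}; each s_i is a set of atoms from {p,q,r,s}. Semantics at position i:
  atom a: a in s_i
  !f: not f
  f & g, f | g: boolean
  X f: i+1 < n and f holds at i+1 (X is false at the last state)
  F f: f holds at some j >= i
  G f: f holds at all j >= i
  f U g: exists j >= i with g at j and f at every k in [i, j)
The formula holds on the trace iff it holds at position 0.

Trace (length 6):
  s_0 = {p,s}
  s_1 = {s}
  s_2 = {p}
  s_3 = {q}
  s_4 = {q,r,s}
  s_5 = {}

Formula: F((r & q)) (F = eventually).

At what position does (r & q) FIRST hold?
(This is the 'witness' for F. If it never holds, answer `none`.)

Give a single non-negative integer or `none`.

s_0={p,s}: (r & q)=False r=False q=False
s_1={s}: (r & q)=False r=False q=False
s_2={p}: (r & q)=False r=False q=False
s_3={q}: (r & q)=False r=False q=True
s_4={q,r,s}: (r & q)=True r=True q=True
s_5={}: (r & q)=False r=False q=False
F((r & q)) holds; first witness at position 4.

Answer: 4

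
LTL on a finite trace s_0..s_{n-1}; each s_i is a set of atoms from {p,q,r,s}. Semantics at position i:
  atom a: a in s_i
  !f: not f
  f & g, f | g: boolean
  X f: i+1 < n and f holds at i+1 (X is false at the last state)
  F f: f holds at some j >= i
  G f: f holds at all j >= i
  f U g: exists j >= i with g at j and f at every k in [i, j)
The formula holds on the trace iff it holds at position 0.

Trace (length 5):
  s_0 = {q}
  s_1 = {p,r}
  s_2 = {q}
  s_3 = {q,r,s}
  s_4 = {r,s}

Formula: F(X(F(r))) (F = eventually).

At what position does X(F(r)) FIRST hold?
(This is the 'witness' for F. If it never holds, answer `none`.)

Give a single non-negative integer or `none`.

s_0={q}: X(F(r))=True F(r)=True r=False
s_1={p,r}: X(F(r))=True F(r)=True r=True
s_2={q}: X(F(r))=True F(r)=True r=False
s_3={q,r,s}: X(F(r))=True F(r)=True r=True
s_4={r,s}: X(F(r))=False F(r)=True r=True
F(X(F(r))) holds; first witness at position 0.

Answer: 0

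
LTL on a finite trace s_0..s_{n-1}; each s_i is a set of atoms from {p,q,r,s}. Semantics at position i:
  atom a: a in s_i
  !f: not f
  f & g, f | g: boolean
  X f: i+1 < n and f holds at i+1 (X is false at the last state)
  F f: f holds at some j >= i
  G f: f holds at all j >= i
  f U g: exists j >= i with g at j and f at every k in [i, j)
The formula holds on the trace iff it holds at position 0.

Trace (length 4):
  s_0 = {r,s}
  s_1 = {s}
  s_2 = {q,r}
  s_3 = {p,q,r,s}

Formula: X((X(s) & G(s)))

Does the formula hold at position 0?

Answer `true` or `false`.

Answer: false

Derivation:
s_0={r,s}: X((X(s) & G(s)))=False (X(s) & G(s))=False X(s)=True s=True G(s)=False
s_1={s}: X((X(s) & G(s)))=False (X(s) & G(s))=False X(s)=False s=True G(s)=False
s_2={q,r}: X((X(s) & G(s)))=False (X(s) & G(s))=False X(s)=True s=False G(s)=False
s_3={p,q,r,s}: X((X(s) & G(s)))=False (X(s) & G(s))=False X(s)=False s=True G(s)=True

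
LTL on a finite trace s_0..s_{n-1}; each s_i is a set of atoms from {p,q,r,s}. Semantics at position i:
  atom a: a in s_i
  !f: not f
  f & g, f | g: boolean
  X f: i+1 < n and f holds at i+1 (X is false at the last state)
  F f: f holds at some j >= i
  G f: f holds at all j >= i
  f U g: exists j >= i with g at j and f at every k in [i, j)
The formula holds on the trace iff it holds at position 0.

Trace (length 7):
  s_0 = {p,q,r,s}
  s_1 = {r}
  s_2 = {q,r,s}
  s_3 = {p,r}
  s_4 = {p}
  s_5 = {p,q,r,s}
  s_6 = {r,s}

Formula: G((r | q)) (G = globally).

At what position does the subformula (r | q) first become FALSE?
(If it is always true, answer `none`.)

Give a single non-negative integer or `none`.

s_0={p,q,r,s}: (r | q)=True r=True q=True
s_1={r}: (r | q)=True r=True q=False
s_2={q,r,s}: (r | q)=True r=True q=True
s_3={p,r}: (r | q)=True r=True q=False
s_4={p}: (r | q)=False r=False q=False
s_5={p,q,r,s}: (r | q)=True r=True q=True
s_6={r,s}: (r | q)=True r=True q=False
G((r | q)) holds globally = False
First violation at position 4.

Answer: 4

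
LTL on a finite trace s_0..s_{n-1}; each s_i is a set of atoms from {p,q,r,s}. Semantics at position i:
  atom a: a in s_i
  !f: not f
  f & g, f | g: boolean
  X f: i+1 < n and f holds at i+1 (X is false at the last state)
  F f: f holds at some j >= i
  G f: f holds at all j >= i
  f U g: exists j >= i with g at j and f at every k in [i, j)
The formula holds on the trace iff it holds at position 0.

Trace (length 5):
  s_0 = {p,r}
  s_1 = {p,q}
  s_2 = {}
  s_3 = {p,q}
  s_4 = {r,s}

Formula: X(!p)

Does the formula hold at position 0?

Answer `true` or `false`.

s_0={p,r}: X(!p)=False !p=False p=True
s_1={p,q}: X(!p)=True !p=False p=True
s_2={}: X(!p)=False !p=True p=False
s_3={p,q}: X(!p)=True !p=False p=True
s_4={r,s}: X(!p)=False !p=True p=False

Answer: false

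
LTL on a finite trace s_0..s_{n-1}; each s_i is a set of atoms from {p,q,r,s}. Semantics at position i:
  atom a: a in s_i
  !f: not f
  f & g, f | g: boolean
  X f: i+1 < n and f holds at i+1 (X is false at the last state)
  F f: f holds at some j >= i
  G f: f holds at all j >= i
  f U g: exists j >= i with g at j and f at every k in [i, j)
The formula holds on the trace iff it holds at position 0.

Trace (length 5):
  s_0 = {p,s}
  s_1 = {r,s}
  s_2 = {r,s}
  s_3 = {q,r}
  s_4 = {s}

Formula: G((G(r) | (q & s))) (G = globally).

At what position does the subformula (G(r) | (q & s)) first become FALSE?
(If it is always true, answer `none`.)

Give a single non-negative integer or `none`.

s_0={p,s}: (G(r) | (q & s))=False G(r)=False r=False (q & s)=False q=False s=True
s_1={r,s}: (G(r) | (q & s))=False G(r)=False r=True (q & s)=False q=False s=True
s_2={r,s}: (G(r) | (q & s))=False G(r)=False r=True (q & s)=False q=False s=True
s_3={q,r}: (G(r) | (q & s))=False G(r)=False r=True (q & s)=False q=True s=False
s_4={s}: (G(r) | (q & s))=False G(r)=False r=False (q & s)=False q=False s=True
G((G(r) | (q & s))) holds globally = False
First violation at position 0.

Answer: 0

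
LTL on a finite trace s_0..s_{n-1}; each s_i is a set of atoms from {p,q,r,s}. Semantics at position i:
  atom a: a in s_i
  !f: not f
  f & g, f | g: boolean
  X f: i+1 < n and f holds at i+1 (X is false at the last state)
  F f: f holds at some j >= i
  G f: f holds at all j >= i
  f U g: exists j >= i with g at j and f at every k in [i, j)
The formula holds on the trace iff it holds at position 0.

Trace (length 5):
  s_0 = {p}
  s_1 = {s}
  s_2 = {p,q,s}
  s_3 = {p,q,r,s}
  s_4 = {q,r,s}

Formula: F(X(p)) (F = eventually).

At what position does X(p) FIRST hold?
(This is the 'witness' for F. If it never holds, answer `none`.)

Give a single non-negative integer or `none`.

Answer: 1

Derivation:
s_0={p}: X(p)=False p=True
s_1={s}: X(p)=True p=False
s_2={p,q,s}: X(p)=True p=True
s_3={p,q,r,s}: X(p)=False p=True
s_4={q,r,s}: X(p)=False p=False
F(X(p)) holds; first witness at position 1.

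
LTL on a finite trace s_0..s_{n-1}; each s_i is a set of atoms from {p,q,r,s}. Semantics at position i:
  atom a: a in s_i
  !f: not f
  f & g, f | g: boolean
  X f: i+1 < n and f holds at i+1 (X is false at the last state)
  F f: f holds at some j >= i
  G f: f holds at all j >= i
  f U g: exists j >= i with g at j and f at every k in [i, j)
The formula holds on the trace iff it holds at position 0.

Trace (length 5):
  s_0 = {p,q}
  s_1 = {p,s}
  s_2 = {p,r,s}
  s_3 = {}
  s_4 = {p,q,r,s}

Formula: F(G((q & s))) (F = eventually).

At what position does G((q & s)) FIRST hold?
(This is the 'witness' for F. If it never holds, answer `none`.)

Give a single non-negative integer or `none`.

s_0={p,q}: G((q & s))=False (q & s)=False q=True s=False
s_1={p,s}: G((q & s))=False (q & s)=False q=False s=True
s_2={p,r,s}: G((q & s))=False (q & s)=False q=False s=True
s_3={}: G((q & s))=False (q & s)=False q=False s=False
s_4={p,q,r,s}: G((q & s))=True (q & s)=True q=True s=True
F(G((q & s))) holds; first witness at position 4.

Answer: 4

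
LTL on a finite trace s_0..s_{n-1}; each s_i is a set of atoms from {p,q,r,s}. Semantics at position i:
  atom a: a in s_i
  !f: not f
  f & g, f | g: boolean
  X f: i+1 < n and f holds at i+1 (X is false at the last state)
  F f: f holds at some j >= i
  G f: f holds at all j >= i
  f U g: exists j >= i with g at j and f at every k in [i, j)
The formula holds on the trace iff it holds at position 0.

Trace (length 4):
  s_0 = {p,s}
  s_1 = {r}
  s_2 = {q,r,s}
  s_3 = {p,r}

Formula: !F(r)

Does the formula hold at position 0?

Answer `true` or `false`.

s_0={p,s}: !F(r)=False F(r)=True r=False
s_1={r}: !F(r)=False F(r)=True r=True
s_2={q,r,s}: !F(r)=False F(r)=True r=True
s_3={p,r}: !F(r)=False F(r)=True r=True

Answer: false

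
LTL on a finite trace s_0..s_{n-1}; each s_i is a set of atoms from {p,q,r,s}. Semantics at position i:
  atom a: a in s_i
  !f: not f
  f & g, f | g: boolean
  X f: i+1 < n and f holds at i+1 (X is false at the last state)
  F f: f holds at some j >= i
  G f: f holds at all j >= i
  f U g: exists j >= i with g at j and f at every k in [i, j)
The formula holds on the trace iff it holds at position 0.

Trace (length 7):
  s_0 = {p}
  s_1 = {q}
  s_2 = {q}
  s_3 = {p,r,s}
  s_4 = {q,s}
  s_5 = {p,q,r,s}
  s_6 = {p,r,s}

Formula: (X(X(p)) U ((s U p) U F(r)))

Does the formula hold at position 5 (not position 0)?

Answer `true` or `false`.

s_0={p}: (X(X(p)) U ((s U p) U F(r)))=True X(X(p))=False X(p)=False p=True ((s U p) U F(r))=True (s U p)=True s=False F(r)=True r=False
s_1={q}: (X(X(p)) U ((s U p) U F(r)))=True X(X(p))=True X(p)=False p=False ((s U p) U F(r))=True (s U p)=False s=False F(r)=True r=False
s_2={q}: (X(X(p)) U ((s U p) U F(r)))=True X(X(p))=False X(p)=True p=False ((s U p) U F(r))=True (s U p)=False s=False F(r)=True r=False
s_3={p,r,s}: (X(X(p)) U ((s U p) U F(r)))=True X(X(p))=True X(p)=False p=True ((s U p) U F(r))=True (s U p)=True s=True F(r)=True r=True
s_4={q,s}: (X(X(p)) U ((s U p) U F(r)))=True X(X(p))=True X(p)=True p=False ((s U p) U F(r))=True (s U p)=True s=True F(r)=True r=False
s_5={p,q,r,s}: (X(X(p)) U ((s U p) U F(r)))=True X(X(p))=False X(p)=True p=True ((s U p) U F(r))=True (s U p)=True s=True F(r)=True r=True
s_6={p,r,s}: (X(X(p)) U ((s U p) U F(r)))=True X(X(p))=False X(p)=False p=True ((s U p) U F(r))=True (s U p)=True s=True F(r)=True r=True
Evaluating at position 5: result = True

Answer: true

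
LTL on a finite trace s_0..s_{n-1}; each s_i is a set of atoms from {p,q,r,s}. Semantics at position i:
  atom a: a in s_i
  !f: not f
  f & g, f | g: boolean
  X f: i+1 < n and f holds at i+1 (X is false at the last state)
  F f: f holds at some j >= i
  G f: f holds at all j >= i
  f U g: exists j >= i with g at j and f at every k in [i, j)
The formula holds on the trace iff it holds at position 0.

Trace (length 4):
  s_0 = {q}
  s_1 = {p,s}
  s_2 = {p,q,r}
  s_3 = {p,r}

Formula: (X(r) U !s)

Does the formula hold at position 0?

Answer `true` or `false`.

Answer: true

Derivation:
s_0={q}: (X(r) U !s)=True X(r)=False r=False !s=True s=False
s_1={p,s}: (X(r) U !s)=True X(r)=True r=False !s=False s=True
s_2={p,q,r}: (X(r) U !s)=True X(r)=True r=True !s=True s=False
s_3={p,r}: (X(r) U !s)=True X(r)=False r=True !s=True s=False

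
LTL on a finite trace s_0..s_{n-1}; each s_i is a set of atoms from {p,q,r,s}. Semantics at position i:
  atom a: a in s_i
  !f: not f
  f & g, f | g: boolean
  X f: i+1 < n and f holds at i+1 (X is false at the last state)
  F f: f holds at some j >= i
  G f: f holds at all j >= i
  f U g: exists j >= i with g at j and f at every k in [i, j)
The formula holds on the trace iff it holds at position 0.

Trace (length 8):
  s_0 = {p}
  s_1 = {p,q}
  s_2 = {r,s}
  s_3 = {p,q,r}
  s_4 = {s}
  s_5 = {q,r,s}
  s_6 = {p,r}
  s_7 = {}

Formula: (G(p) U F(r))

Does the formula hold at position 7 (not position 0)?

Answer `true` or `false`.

s_0={p}: (G(p) U F(r))=True G(p)=False p=True F(r)=True r=False
s_1={p,q}: (G(p) U F(r))=True G(p)=False p=True F(r)=True r=False
s_2={r,s}: (G(p) U F(r))=True G(p)=False p=False F(r)=True r=True
s_3={p,q,r}: (G(p) U F(r))=True G(p)=False p=True F(r)=True r=True
s_4={s}: (G(p) U F(r))=True G(p)=False p=False F(r)=True r=False
s_5={q,r,s}: (G(p) U F(r))=True G(p)=False p=False F(r)=True r=True
s_6={p,r}: (G(p) U F(r))=True G(p)=False p=True F(r)=True r=True
s_7={}: (G(p) U F(r))=False G(p)=False p=False F(r)=False r=False
Evaluating at position 7: result = False

Answer: false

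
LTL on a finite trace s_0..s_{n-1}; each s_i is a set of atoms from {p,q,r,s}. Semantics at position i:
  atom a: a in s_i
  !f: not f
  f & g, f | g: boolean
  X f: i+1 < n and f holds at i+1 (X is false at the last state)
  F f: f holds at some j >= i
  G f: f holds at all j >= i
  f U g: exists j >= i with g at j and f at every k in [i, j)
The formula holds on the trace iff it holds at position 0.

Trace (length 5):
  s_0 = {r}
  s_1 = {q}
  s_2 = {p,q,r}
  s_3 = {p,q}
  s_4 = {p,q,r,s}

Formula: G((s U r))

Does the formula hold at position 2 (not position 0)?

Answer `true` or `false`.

Answer: false

Derivation:
s_0={r}: G((s U r))=False (s U r)=True s=False r=True
s_1={q}: G((s U r))=False (s U r)=False s=False r=False
s_2={p,q,r}: G((s U r))=False (s U r)=True s=False r=True
s_3={p,q}: G((s U r))=False (s U r)=False s=False r=False
s_4={p,q,r,s}: G((s U r))=True (s U r)=True s=True r=True
Evaluating at position 2: result = False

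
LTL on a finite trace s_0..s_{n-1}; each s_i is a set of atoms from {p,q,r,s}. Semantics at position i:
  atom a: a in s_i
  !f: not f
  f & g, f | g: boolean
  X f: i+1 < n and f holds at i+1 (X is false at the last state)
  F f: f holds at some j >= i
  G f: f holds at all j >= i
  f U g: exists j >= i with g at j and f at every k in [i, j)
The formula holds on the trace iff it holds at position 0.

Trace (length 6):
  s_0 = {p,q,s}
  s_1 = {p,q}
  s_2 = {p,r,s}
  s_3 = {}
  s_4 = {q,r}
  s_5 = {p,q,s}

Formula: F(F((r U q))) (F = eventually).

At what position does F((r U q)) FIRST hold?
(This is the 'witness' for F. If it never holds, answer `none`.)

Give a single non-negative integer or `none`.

Answer: 0

Derivation:
s_0={p,q,s}: F((r U q))=True (r U q)=True r=False q=True
s_1={p,q}: F((r U q))=True (r U q)=True r=False q=True
s_2={p,r,s}: F((r U q))=True (r U q)=False r=True q=False
s_3={}: F((r U q))=True (r U q)=False r=False q=False
s_4={q,r}: F((r U q))=True (r U q)=True r=True q=True
s_5={p,q,s}: F((r U q))=True (r U q)=True r=False q=True
F(F((r U q))) holds; first witness at position 0.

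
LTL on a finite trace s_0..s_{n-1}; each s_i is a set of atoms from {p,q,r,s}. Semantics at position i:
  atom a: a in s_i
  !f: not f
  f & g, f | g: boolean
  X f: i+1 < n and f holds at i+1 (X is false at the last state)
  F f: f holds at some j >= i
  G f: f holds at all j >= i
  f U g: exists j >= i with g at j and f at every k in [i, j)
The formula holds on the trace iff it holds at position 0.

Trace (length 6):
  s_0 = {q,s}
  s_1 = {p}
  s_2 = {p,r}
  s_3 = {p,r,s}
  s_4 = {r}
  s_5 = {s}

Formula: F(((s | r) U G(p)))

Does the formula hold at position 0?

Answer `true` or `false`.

s_0={q,s}: F(((s | r) U G(p)))=False ((s | r) U G(p))=False (s | r)=True s=True r=False G(p)=False p=False
s_1={p}: F(((s | r) U G(p)))=False ((s | r) U G(p))=False (s | r)=False s=False r=False G(p)=False p=True
s_2={p,r}: F(((s | r) U G(p)))=False ((s | r) U G(p))=False (s | r)=True s=False r=True G(p)=False p=True
s_3={p,r,s}: F(((s | r) U G(p)))=False ((s | r) U G(p))=False (s | r)=True s=True r=True G(p)=False p=True
s_4={r}: F(((s | r) U G(p)))=False ((s | r) U G(p))=False (s | r)=True s=False r=True G(p)=False p=False
s_5={s}: F(((s | r) U G(p)))=False ((s | r) U G(p))=False (s | r)=True s=True r=False G(p)=False p=False

Answer: false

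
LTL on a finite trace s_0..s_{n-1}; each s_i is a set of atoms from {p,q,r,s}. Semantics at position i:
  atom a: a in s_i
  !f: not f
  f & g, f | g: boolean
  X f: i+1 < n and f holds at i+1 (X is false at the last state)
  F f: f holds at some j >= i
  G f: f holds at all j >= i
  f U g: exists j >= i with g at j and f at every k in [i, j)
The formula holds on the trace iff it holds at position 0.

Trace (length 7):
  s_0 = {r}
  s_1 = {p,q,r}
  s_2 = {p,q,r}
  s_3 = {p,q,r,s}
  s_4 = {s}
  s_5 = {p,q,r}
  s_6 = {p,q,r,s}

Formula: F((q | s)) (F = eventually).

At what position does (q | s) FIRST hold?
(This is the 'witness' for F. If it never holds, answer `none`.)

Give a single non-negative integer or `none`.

Answer: 1

Derivation:
s_0={r}: (q | s)=False q=False s=False
s_1={p,q,r}: (q | s)=True q=True s=False
s_2={p,q,r}: (q | s)=True q=True s=False
s_3={p,q,r,s}: (q | s)=True q=True s=True
s_4={s}: (q | s)=True q=False s=True
s_5={p,q,r}: (q | s)=True q=True s=False
s_6={p,q,r,s}: (q | s)=True q=True s=True
F((q | s)) holds; first witness at position 1.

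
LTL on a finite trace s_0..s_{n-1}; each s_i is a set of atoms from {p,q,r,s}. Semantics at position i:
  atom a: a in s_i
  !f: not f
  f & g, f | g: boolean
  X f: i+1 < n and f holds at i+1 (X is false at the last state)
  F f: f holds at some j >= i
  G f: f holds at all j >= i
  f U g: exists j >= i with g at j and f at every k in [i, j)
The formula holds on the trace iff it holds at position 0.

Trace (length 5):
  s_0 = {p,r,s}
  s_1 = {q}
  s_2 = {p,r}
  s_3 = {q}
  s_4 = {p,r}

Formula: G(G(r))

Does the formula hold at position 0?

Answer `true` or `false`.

s_0={p,r,s}: G(G(r))=False G(r)=False r=True
s_1={q}: G(G(r))=False G(r)=False r=False
s_2={p,r}: G(G(r))=False G(r)=False r=True
s_3={q}: G(G(r))=False G(r)=False r=False
s_4={p,r}: G(G(r))=True G(r)=True r=True

Answer: false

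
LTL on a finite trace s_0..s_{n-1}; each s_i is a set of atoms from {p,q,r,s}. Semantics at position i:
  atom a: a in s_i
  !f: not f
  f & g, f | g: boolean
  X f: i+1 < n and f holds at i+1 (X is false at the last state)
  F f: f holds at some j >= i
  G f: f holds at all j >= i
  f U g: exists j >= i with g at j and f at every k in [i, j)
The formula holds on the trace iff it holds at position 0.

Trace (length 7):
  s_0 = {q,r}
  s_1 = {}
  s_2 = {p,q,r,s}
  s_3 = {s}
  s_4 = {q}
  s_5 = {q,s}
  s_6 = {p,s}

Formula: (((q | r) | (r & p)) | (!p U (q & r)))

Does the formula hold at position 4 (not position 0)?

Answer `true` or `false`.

Answer: true

Derivation:
s_0={q,r}: (((q | r) | (r & p)) | (!p U (q & r)))=True ((q | r) | (r & p))=True (q | r)=True q=True r=True (r & p)=False p=False (!p U (q & r))=True !p=True (q & r)=True
s_1={}: (((q | r) | (r & p)) | (!p U (q & r)))=True ((q | r) | (r & p))=False (q | r)=False q=False r=False (r & p)=False p=False (!p U (q & r))=True !p=True (q & r)=False
s_2={p,q,r,s}: (((q | r) | (r & p)) | (!p U (q & r)))=True ((q | r) | (r & p))=True (q | r)=True q=True r=True (r & p)=True p=True (!p U (q & r))=True !p=False (q & r)=True
s_3={s}: (((q | r) | (r & p)) | (!p U (q & r)))=False ((q | r) | (r & p))=False (q | r)=False q=False r=False (r & p)=False p=False (!p U (q & r))=False !p=True (q & r)=False
s_4={q}: (((q | r) | (r & p)) | (!p U (q & r)))=True ((q | r) | (r & p))=True (q | r)=True q=True r=False (r & p)=False p=False (!p U (q & r))=False !p=True (q & r)=False
s_5={q,s}: (((q | r) | (r & p)) | (!p U (q & r)))=True ((q | r) | (r & p))=True (q | r)=True q=True r=False (r & p)=False p=False (!p U (q & r))=False !p=True (q & r)=False
s_6={p,s}: (((q | r) | (r & p)) | (!p U (q & r)))=False ((q | r) | (r & p))=False (q | r)=False q=False r=False (r & p)=False p=True (!p U (q & r))=False !p=False (q & r)=False
Evaluating at position 4: result = True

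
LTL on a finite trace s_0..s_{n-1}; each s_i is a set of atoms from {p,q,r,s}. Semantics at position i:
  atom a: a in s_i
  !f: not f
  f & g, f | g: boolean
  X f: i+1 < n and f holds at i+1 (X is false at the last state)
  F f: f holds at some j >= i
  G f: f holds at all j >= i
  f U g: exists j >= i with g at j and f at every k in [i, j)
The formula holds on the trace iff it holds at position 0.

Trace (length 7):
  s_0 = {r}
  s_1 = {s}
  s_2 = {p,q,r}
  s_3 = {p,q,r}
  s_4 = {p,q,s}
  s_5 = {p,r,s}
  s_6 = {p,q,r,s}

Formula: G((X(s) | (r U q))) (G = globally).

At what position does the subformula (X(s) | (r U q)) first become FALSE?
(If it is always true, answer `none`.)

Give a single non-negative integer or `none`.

Answer: 1

Derivation:
s_0={r}: (X(s) | (r U q))=True X(s)=True s=False (r U q)=False r=True q=False
s_1={s}: (X(s) | (r U q))=False X(s)=False s=True (r U q)=False r=False q=False
s_2={p,q,r}: (X(s) | (r U q))=True X(s)=False s=False (r U q)=True r=True q=True
s_3={p,q,r}: (X(s) | (r U q))=True X(s)=True s=False (r U q)=True r=True q=True
s_4={p,q,s}: (X(s) | (r U q))=True X(s)=True s=True (r U q)=True r=False q=True
s_5={p,r,s}: (X(s) | (r U q))=True X(s)=True s=True (r U q)=True r=True q=False
s_6={p,q,r,s}: (X(s) | (r U q))=True X(s)=False s=True (r U q)=True r=True q=True
G((X(s) | (r U q))) holds globally = False
First violation at position 1.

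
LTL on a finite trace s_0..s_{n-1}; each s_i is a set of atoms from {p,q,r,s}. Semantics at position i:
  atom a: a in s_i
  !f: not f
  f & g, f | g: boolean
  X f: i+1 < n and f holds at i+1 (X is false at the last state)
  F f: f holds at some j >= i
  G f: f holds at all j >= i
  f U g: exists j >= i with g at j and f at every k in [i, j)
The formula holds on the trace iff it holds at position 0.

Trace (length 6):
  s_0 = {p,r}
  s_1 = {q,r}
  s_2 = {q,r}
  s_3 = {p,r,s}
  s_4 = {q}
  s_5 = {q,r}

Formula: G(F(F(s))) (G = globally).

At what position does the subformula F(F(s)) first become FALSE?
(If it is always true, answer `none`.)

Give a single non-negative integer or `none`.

s_0={p,r}: F(F(s))=True F(s)=True s=False
s_1={q,r}: F(F(s))=True F(s)=True s=False
s_2={q,r}: F(F(s))=True F(s)=True s=False
s_3={p,r,s}: F(F(s))=True F(s)=True s=True
s_4={q}: F(F(s))=False F(s)=False s=False
s_5={q,r}: F(F(s))=False F(s)=False s=False
G(F(F(s))) holds globally = False
First violation at position 4.

Answer: 4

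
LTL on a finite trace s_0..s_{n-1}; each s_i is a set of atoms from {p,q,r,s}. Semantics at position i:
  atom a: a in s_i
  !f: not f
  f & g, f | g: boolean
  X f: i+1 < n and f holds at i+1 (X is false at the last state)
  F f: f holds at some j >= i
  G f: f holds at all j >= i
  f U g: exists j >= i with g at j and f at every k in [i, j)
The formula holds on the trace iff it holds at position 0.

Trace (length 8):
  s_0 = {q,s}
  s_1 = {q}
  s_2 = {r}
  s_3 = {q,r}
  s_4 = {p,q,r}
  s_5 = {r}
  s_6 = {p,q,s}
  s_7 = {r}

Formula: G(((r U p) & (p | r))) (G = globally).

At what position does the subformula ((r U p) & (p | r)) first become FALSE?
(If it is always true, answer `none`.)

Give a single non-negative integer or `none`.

Answer: 0

Derivation:
s_0={q,s}: ((r U p) & (p | r))=False (r U p)=False r=False p=False (p | r)=False
s_1={q}: ((r U p) & (p | r))=False (r U p)=False r=False p=False (p | r)=False
s_2={r}: ((r U p) & (p | r))=True (r U p)=True r=True p=False (p | r)=True
s_3={q,r}: ((r U p) & (p | r))=True (r U p)=True r=True p=False (p | r)=True
s_4={p,q,r}: ((r U p) & (p | r))=True (r U p)=True r=True p=True (p | r)=True
s_5={r}: ((r U p) & (p | r))=True (r U p)=True r=True p=False (p | r)=True
s_6={p,q,s}: ((r U p) & (p | r))=True (r U p)=True r=False p=True (p | r)=True
s_7={r}: ((r U p) & (p | r))=False (r U p)=False r=True p=False (p | r)=True
G(((r U p) & (p | r))) holds globally = False
First violation at position 0.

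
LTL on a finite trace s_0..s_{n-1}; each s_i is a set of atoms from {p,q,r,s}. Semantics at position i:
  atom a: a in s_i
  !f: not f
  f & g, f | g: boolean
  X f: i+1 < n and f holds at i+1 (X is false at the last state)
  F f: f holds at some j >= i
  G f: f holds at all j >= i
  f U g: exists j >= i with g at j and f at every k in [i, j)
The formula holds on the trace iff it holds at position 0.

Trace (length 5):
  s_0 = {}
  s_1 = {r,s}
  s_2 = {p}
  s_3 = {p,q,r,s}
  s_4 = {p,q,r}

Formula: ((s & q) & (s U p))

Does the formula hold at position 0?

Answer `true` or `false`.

Answer: false

Derivation:
s_0={}: ((s & q) & (s U p))=False (s & q)=False s=False q=False (s U p)=False p=False
s_1={r,s}: ((s & q) & (s U p))=False (s & q)=False s=True q=False (s U p)=True p=False
s_2={p}: ((s & q) & (s U p))=False (s & q)=False s=False q=False (s U p)=True p=True
s_3={p,q,r,s}: ((s & q) & (s U p))=True (s & q)=True s=True q=True (s U p)=True p=True
s_4={p,q,r}: ((s & q) & (s U p))=False (s & q)=False s=False q=True (s U p)=True p=True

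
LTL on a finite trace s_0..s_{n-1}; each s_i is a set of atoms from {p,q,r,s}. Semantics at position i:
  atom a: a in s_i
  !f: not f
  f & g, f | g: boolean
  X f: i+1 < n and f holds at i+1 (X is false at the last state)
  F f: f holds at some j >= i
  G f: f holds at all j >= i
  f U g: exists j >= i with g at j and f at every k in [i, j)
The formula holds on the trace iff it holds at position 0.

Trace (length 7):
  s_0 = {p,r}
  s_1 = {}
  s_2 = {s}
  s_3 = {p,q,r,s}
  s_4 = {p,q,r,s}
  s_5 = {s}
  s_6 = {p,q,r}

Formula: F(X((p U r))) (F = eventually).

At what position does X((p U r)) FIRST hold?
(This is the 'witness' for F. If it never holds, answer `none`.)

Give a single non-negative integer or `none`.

s_0={p,r}: X((p U r))=False (p U r)=True p=True r=True
s_1={}: X((p U r))=False (p U r)=False p=False r=False
s_2={s}: X((p U r))=True (p U r)=False p=False r=False
s_3={p,q,r,s}: X((p U r))=True (p U r)=True p=True r=True
s_4={p,q,r,s}: X((p U r))=False (p U r)=True p=True r=True
s_5={s}: X((p U r))=True (p U r)=False p=False r=False
s_6={p,q,r}: X((p U r))=False (p U r)=True p=True r=True
F(X((p U r))) holds; first witness at position 2.

Answer: 2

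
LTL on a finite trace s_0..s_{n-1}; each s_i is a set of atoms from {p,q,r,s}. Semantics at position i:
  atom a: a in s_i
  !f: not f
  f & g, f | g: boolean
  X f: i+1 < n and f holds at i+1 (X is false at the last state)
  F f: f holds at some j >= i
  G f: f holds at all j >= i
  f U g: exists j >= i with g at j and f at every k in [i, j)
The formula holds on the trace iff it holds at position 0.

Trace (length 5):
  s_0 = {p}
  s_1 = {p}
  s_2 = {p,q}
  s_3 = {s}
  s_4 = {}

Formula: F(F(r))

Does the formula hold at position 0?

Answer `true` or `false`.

Answer: false

Derivation:
s_0={p}: F(F(r))=False F(r)=False r=False
s_1={p}: F(F(r))=False F(r)=False r=False
s_2={p,q}: F(F(r))=False F(r)=False r=False
s_3={s}: F(F(r))=False F(r)=False r=False
s_4={}: F(F(r))=False F(r)=False r=False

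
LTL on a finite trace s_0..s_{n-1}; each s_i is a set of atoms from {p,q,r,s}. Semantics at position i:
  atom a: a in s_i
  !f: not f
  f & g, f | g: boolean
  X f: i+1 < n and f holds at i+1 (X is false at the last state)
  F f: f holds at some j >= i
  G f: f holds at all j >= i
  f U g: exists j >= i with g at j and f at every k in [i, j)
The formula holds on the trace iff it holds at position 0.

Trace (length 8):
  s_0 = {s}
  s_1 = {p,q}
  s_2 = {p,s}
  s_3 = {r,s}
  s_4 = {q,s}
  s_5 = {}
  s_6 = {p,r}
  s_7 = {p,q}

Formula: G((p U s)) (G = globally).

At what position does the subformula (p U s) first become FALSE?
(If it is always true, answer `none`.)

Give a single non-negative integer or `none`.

Answer: 5

Derivation:
s_0={s}: (p U s)=True p=False s=True
s_1={p,q}: (p U s)=True p=True s=False
s_2={p,s}: (p U s)=True p=True s=True
s_3={r,s}: (p U s)=True p=False s=True
s_4={q,s}: (p U s)=True p=False s=True
s_5={}: (p U s)=False p=False s=False
s_6={p,r}: (p U s)=False p=True s=False
s_7={p,q}: (p U s)=False p=True s=False
G((p U s)) holds globally = False
First violation at position 5.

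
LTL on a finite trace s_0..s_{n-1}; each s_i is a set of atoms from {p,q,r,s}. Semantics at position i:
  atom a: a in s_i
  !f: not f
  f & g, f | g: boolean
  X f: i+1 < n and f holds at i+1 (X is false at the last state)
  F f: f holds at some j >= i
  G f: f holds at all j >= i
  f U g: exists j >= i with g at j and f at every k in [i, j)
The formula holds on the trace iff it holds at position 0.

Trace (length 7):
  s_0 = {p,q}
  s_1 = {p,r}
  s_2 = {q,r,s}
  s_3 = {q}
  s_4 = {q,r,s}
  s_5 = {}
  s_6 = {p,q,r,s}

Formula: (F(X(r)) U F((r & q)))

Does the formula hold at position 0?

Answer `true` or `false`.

s_0={p,q}: (F(X(r)) U F((r & q)))=True F(X(r))=True X(r)=True r=False F((r & q))=True (r & q)=False q=True
s_1={p,r}: (F(X(r)) U F((r & q)))=True F(X(r))=True X(r)=True r=True F((r & q))=True (r & q)=False q=False
s_2={q,r,s}: (F(X(r)) U F((r & q)))=True F(X(r))=True X(r)=False r=True F((r & q))=True (r & q)=True q=True
s_3={q}: (F(X(r)) U F((r & q)))=True F(X(r))=True X(r)=True r=False F((r & q))=True (r & q)=False q=True
s_4={q,r,s}: (F(X(r)) U F((r & q)))=True F(X(r))=True X(r)=False r=True F((r & q))=True (r & q)=True q=True
s_5={}: (F(X(r)) U F((r & q)))=True F(X(r))=True X(r)=True r=False F((r & q))=True (r & q)=False q=False
s_6={p,q,r,s}: (F(X(r)) U F((r & q)))=True F(X(r))=False X(r)=False r=True F((r & q))=True (r & q)=True q=True

Answer: true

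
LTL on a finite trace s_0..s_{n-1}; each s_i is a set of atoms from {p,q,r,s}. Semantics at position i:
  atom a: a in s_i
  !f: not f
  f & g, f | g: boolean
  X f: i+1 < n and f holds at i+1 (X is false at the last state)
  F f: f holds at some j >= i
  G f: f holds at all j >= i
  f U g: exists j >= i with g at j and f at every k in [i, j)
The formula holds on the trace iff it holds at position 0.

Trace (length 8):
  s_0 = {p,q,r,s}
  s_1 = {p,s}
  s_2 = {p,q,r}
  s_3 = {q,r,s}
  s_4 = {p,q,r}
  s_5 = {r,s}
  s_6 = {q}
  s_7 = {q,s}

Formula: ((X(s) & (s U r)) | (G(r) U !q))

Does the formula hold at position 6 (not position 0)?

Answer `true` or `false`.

Answer: false

Derivation:
s_0={p,q,r,s}: ((X(s) & (s U r)) | (G(r) U !q))=True (X(s) & (s U r))=True X(s)=True s=True (s U r)=True r=True (G(r) U !q)=False G(r)=False !q=False q=True
s_1={p,s}: ((X(s) & (s U r)) | (G(r) U !q))=True (X(s) & (s U r))=False X(s)=False s=True (s U r)=True r=False (G(r) U !q)=True G(r)=False !q=True q=False
s_2={p,q,r}: ((X(s) & (s U r)) | (G(r) U !q))=True (X(s) & (s U r))=True X(s)=True s=False (s U r)=True r=True (G(r) U !q)=False G(r)=False !q=False q=True
s_3={q,r,s}: ((X(s) & (s U r)) | (G(r) U !q))=False (X(s) & (s U r))=False X(s)=False s=True (s U r)=True r=True (G(r) U !q)=False G(r)=False !q=False q=True
s_4={p,q,r}: ((X(s) & (s U r)) | (G(r) U !q))=True (X(s) & (s U r))=True X(s)=True s=False (s U r)=True r=True (G(r) U !q)=False G(r)=False !q=False q=True
s_5={r,s}: ((X(s) & (s U r)) | (G(r) U !q))=True (X(s) & (s U r))=False X(s)=False s=True (s U r)=True r=True (G(r) U !q)=True G(r)=False !q=True q=False
s_6={q}: ((X(s) & (s U r)) | (G(r) U !q))=False (X(s) & (s U r))=False X(s)=True s=False (s U r)=False r=False (G(r) U !q)=False G(r)=False !q=False q=True
s_7={q,s}: ((X(s) & (s U r)) | (G(r) U !q))=False (X(s) & (s U r))=False X(s)=False s=True (s U r)=False r=False (G(r) U !q)=False G(r)=False !q=False q=True
Evaluating at position 6: result = False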